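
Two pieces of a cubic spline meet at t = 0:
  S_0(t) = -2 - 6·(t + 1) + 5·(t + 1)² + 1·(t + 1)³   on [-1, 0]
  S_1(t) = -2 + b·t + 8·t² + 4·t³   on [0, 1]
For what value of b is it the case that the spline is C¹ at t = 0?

S_0'(t) = -6 + 10·(t + 1) + 3·(t + 1)², so S_0'(0) = 7. On the right, S_1'(0) = b, so b = 7.

7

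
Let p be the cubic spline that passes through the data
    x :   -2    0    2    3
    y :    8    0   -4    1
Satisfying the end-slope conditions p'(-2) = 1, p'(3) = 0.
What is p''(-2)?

-8

Write M_i for p''(x_i). With h_i = 2, 2, 1 and divided differences Δ_i = -4, -2, 5, the continuity of p' gives the tridiagonal system
  2·M_0 + 8·M_1 + 2·M_2 = 6(Δ_1 - Δ_0) = 12
  2·M_1 + 6·M_2 + 1·M_3 = 6(Δ_2 - Δ_1) = 42
Clamped end conditions give two more equations: 2h_0·M_0 + h_0·M_1 = 6(Δ_0 - p'(-2)) = -30 and h_2·M_2 + 2h_2·M_3 = 6(p'(3) - Δ_2) = -30.
Solving the tridiagonal system: M_0 = -8, M_1 = 1, M_2 = 10, M_3 = -20.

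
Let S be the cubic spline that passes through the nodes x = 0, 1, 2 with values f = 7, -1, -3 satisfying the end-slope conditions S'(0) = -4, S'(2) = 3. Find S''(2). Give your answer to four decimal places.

Write σ_i for S''(x_i). With h_i = 1, 1 and divided differences Δ_i = -8, -2, the continuity of S' gives the tridiagonal system
  1·σ_0 + 4·σ_1 + 1·σ_2 = 6(Δ_1 - Δ_0) = 36
Clamped end conditions give two more equations: 2h_0·σ_0 + h_0·σ_1 = 6(Δ_0 - S'(0)) = -24 and h_1·σ_1 + 2h_1·σ_2 = 6(S'(2) - Δ_1) = 30.
Forward elimination and back-substitution give σ_0 = -35/2, σ_1 = 11, σ_2 = 19/2.

9.5000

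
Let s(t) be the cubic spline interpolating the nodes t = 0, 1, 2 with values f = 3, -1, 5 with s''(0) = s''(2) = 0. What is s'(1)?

Write M_i for s''(x_i). With h_i = 1, 1 and divided differences Δ_i = -4, 6, the continuity of s' gives the tridiagonal system
  1·M_0 + 4·M_1 + 1·M_2 = 6(Δ_1 - Δ_0) = 60
Natural end conditions: M_0 = M_2 = 0.
Hence M_0 = 0, M_1 = 15, M_2 = 0.
On [1, 2], s'(t) = b_1 + 2c_1·(t - 1) + 3d_1·(t - 1)² with b_1 = Δ_1 - h_1(2M_1 + M_2)/6 = 1, c_1 = M_1/2 = 15/2, d_1 = (M_2 - M_1)/(6h_1) = -5/2. So s'(1) = 1.

1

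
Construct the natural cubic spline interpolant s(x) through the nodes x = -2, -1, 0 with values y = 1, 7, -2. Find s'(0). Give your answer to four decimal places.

With M_i denoting the second derivative at x_i, h_i = 1, 1, and Δ_i = (y_(i+1) − y_i)/h_i = 6, -9:
  1·M_0 + 4·M_1 + 1·M_2 = 6(Δ_1 - Δ_0) = -90
Natural end conditions: M_0 = M_2 = 0.
Solving the tridiagonal system: M_0 = 0, M_1 = -45/2, M_2 = 0.
On [-1, 0], s'(x) = b_1 + 2c_1·(x + 1) + 3d_1·(x + 1)² with b_1 = Δ_1 - h_1(2M_1 + M_2)/6 = -3/2, c_1 = M_1/2 = -45/4, d_1 = (M_2 - M_1)/(6h_1) = 15/4. So s'(0) = -51/4.

-12.7500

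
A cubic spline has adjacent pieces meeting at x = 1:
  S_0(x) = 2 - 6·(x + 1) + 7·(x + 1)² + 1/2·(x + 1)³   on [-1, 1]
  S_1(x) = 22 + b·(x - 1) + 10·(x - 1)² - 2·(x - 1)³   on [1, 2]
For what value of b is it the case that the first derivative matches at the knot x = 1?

S_0'(x) = -6 + 14·(x + 1) + 3/2·(x + 1)², so S_0'(1) = 28. On the right, S_1'(1) = b, so b = 28.

28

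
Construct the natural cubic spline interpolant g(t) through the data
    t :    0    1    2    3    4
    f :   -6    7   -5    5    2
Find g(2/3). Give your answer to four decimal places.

Write M_i for g''(x_i). With h_i = 1, 1, 1, 1 and divided differences Δ_i = 13, -12, 10, -3, the continuity of g' gives the tridiagonal system
  1·M_0 + 4·M_1 + 1·M_2 = 6(Δ_1 - Δ_0) = -150
  1·M_1 + 4·M_2 + 1·M_3 = 6(Δ_2 - Δ_1) = 132
  1·M_2 + 4·M_3 + 1·M_4 = 6(Δ_3 - Δ_2) = -78
Natural end conditions: M_0 = M_4 = 0.
Forward elimination and back-substitution give M_0 = 0, M_1 = -51, M_2 = 54, M_3 = -33, M_4 = 0.
On [0, 1], g(t) = -6 + 43/2·t + 0·t² - 17/2·t³.
With t = 2/3: g(2/3) = 157/27.

5.8148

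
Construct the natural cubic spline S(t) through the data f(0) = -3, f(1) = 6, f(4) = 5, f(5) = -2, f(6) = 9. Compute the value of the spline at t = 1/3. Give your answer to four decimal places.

With M_i denoting the second derivative at x_i, h_i = 1, 3, 1, 1, and Δ_i = (y_(i+1) − y_i)/h_i = 9, -1/3, -7, 11:
  1·M_0 + 8·M_1 + 3·M_2 = 6(Δ_1 - Δ_0) = -56
  3·M_1 + 8·M_2 + 1·M_3 = 6(Δ_2 - Δ_1) = -40
  1·M_2 + 4·M_3 + 1·M_4 = 6(Δ_3 - Δ_2) = 108
Natural end conditions: M_0 = M_4 = 0.
Solving: M_0 = 0, M_1 = -233/53, M_2 = -368/53, M_3 = 1523/53, M_4 = 0.
On [0, 1], S(t) = -3 + 3095/318·t + 0·t² - 233/318·t³.
With t = 1/3: S(1/3) = 932/4293.

0.2171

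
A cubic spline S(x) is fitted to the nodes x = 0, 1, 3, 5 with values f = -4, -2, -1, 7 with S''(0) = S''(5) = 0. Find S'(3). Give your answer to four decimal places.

With m_i denoting the second derivative at x_i, h_i = 1, 2, 2, and Δ_i = (y_(i+1) − y_i)/h_i = 2, 1/2, 4:
  1·m_0 + 6·m_1 + 2·m_2 = 6(Δ_1 - Δ_0) = -9
  2·m_1 + 8·m_2 + 2·m_3 = 6(Δ_2 - Δ_1) = 21
Natural end conditions: m_0 = m_3 = 0.
Hence m_0 = 0, m_1 = -57/22, m_2 = 36/11, m_3 = 0.
On [3, 5], S'(x) = b_2 + 2c_2·(x - 3) + 3d_2·(x - 3)² with b_2 = Δ_2 - h_2(2m_2 + m_3)/6 = 20/11, c_2 = m_2/2 = 18/11, d_2 = (m_3 - m_2)/(6h_2) = -3/11. So S'(3) = 20/11.

1.8182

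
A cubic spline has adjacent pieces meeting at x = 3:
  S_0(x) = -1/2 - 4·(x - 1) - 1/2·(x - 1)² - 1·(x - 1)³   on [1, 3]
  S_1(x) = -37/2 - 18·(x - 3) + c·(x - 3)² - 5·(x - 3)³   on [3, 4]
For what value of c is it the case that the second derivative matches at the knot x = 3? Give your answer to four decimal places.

S_0''(x) = -1 - 6·(x - 1), so S_0''(3) = -13. On the right, S_1''(3) = 2c, so c = -13/2.

-6.5000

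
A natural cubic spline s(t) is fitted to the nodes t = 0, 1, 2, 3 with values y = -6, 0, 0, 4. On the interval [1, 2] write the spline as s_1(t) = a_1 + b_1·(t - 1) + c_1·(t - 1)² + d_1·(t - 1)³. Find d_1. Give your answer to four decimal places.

Let σ_i = s''(x_i). Step sizes h_i = 1, 1, 1; slopes of the chords Δ_i = (y_(i+1) - y_i)/h_i = 6, 0, 4.
  1·σ_0 + 4·σ_1 + 1·σ_2 = 6(Δ_1 - Δ_0) = -36
  1·σ_1 + 4·σ_2 + 1·σ_3 = 6(Δ_2 - Δ_1) = 24
Natural end conditions: σ_0 = σ_3 = 0.
Solving: σ_0 = 0, σ_1 = -56/5, σ_2 = 44/5, σ_3 = 0.
On [1, 2], with s_1(t) = a_1 + b_1·(t - 1) + c_1·(t - 1)² + d_1·(t - 1)³: c_1 = σ_1/2 = -28/5, d_1 = (σ_2 - σ_1)/(6h_1) = 10/3, b_1 = Δ_1 - h_1(2σ_1 + σ_2)/6 = 34/15.

3.3333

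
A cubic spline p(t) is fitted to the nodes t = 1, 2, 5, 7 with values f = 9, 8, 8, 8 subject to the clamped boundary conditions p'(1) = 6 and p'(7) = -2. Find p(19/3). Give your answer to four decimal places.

Put m_i = p'' at the i-th knot. Here h = (1, 3, 2) and Δ = (-1, 0, 0), so the interior equations h_(i-1)·m_(i-1) + 2(h_(i-1)+h_i)·m_i + h_i·m_(i+1) = 6(Δ_i − Δ_(i-1)) read
  1·m_0 + 8·m_1 + 3·m_2 = 6(Δ_1 - Δ_0) = 6
  3·m_1 + 10·m_2 + 2·m_3 = 6(Δ_2 - Δ_1) = 0
Clamped end conditions give two more equations: 2h_0·m_0 + h_0·m_1 = 6(Δ_0 - p'(1)) = -42 and h_2·m_2 + 2h_2·m_3 = 6(p'(7) - Δ_2) = -12.
Solving the tridiagonal system: m_0 = -298/13, m_1 = 50/13, m_2 = -8/13, m_3 = -35/13.
On [5, 7], p(t) = 8 + 17/13·(t - 5) - 4/13·(t - 5)² - 9/52·(t - 5)³.
With (t - 5) = 4/3: p(19/3) = 1028/117.

8.7863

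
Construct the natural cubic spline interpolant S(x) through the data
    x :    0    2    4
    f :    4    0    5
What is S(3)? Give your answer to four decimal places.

1.6563

With σ_i denoting the second derivative at x_i, h_i = 2, 2, and Δ_i = (y_(i+1) − y_i)/h_i = -2, 5/2:
  2·σ_0 + 8·σ_1 + 2·σ_2 = 6(Δ_1 - Δ_0) = 27
Natural end conditions: σ_0 = σ_2 = 0.
Solving the tridiagonal system: σ_0 = 0, σ_1 = 27/8, σ_2 = 0.
On [2, 4], S(x) = 0 + 1/4·(x - 2) + 27/16·(x - 2)² - 9/32·(x - 2)³.
With (x - 2) = 1: S(3) = 53/32.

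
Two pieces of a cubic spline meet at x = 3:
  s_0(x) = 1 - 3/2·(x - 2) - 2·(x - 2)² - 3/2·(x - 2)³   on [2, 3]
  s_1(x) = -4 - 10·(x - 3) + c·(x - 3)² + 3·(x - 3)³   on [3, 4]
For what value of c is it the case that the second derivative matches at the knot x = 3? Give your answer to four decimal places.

s_0''(x) = -4 - 9·(x - 2), so s_0''(3) = -13. On the right, s_1''(3) = 2c, so c = -13/2.

-6.5000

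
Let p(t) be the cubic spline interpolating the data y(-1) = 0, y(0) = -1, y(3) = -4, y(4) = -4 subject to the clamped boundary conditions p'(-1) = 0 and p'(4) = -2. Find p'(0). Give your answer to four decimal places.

Let m_i = p''(x_i). Step sizes h_i = 1, 3, 1; slopes of the chords Δ_i = (y_(i+1) - y_i)/h_i = -1, -1, 0.
  1·m_0 + 8·m_1 + 3·m_2 = 6(Δ_1 - Δ_0) = 0
  3·m_1 + 8·m_2 + 1·m_3 = 6(Δ_2 - Δ_1) = 6
Clamped end conditions give two more equations: 2h_0·m_0 + h_0·m_1 = 6(Δ_0 - p'(-1)) = -6 and h_2·m_2 + 2h_2·m_3 = 6(p'(4) - Δ_2) = -12.
Hence m_0 = -20/7, m_1 = -2/7, m_2 = 12/7, m_3 = -48/7.
On [0, 3], p'(t) = b_1 + 2c_1·t + 3d_1·t² with b_1 = Δ_1 - h_1(2m_1 + m_2)/6 = -11/7, c_1 = m_1/2 = -1/7, d_1 = (m_2 - m_1)/(6h_1) = 1/9. So p'(0) = -11/7.

-1.5714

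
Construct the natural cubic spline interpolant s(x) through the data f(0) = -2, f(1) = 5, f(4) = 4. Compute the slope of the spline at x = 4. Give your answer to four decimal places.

-3.0833

Write M_i for s''(x_i). With h_i = 1, 3 and divided differences Δ_i = 7, -1/3, the continuity of s' gives the tridiagonal system
  1·M_0 + 8·M_1 + 3·M_2 = 6(Δ_1 - Δ_0) = -44
Natural end conditions: M_0 = M_2 = 0.
Hence M_0 = 0, M_1 = -11/2, M_2 = 0.
On [1, 4], s'(x) = b_1 + 2c_1·(x - 1) + 3d_1·(x - 1)² with b_1 = Δ_1 - h_1(2M_1 + M_2)/6 = 31/6, c_1 = M_1/2 = -11/4, d_1 = (M_2 - M_1)/(6h_1) = 11/36. So s'(4) = -37/12.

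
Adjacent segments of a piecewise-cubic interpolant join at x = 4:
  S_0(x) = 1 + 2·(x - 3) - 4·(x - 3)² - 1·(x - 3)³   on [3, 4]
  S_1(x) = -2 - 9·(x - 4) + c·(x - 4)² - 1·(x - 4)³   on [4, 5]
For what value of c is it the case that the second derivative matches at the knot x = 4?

S_0''(x) = -8 - 6·(x - 3), so S_0''(4) = -14. On the right, S_1''(4) = 2c, so c = -7.

-7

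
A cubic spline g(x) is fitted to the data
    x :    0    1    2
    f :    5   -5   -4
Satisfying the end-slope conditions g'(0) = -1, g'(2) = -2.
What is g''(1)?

34

Put M_i = g'' at the i-th knot. Here h = (1, 1) and Δ = (-10, 1), so the interior equations h_(i-1)·M_(i-1) + 2(h_(i-1)+h_i)·M_i + h_i·M_(i+1) = 6(Δ_i − Δ_(i-1)) read
  1·M_0 + 4·M_1 + 1·M_2 = 6(Δ_1 - Δ_0) = 66
Clamped end conditions give two more equations: 2h_0·M_0 + h_0·M_1 = 6(Δ_0 - g'(0)) = -54 and h_1·M_1 + 2h_1·M_2 = 6(g'(2) - Δ_1) = -18.
Forward elimination and back-substitution give M_0 = -44, M_1 = 34, M_2 = -26.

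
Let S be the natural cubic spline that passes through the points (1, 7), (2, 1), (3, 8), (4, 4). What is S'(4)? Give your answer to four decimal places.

-7.8000

Write m_i for S''(x_i). With h_i = 1, 1, 1 and divided differences Δ_i = -6, 7, -4, the continuity of S' gives the tridiagonal system
  1·m_0 + 4·m_1 + 1·m_2 = 6(Δ_1 - Δ_0) = 78
  1·m_1 + 4·m_2 + 1·m_3 = 6(Δ_2 - Δ_1) = -66
Natural end conditions: m_0 = m_3 = 0.
Solving: m_0 = 0, m_1 = 126/5, m_2 = -114/5, m_3 = 0.
On [3, 4], S'(x) = b_2 + 2c_2·(x - 3) + 3d_2·(x - 3)² with b_2 = Δ_2 - h_2(2m_2 + m_3)/6 = 18/5, c_2 = m_2/2 = -57/5, d_2 = (m_3 - m_2)/(6h_2) = 19/5. So S'(4) = -39/5.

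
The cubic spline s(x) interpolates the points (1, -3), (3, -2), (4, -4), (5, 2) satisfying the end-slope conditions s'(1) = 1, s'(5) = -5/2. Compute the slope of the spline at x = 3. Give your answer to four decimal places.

-3.4091

Put M_i = s'' at the i-th knot. Here h = (2, 1, 1) and Δ = (1/2, -2, 6), so the interior equations h_(i-1)·M_(i-1) + 2(h_(i-1)+h_i)·M_i + h_i·M_(i+1) = 6(Δ_i − Δ_(i-1)) read
  2·M_0 + 6·M_1 + 1·M_2 = 6(Δ_1 - Δ_0) = -15
  1·M_1 + 4·M_2 + 1·M_3 = 6(Δ_2 - Δ_1) = 48
Clamped end conditions give two more equations: 2h_0·M_0 + h_0·M_1 = 6(Δ_0 - s'(1)) = -3 and h_2·M_2 + 2h_2·M_3 = 6(s'(5) - Δ_2) = -51.
Forward elimination and back-substitution give M_0 = 32/11, M_1 = -161/22, M_2 = 254/11, M_3 = -815/22.
On [3, 4], s'(x) = b_1 + 2c_1·(x - 3) + 3d_1·(x - 3)² with b_1 = Δ_1 - h_1(2M_1 + M_2)/6 = -75/22, c_1 = M_1/2 = -161/44, d_1 = (M_2 - M_1)/(6h_1) = 223/44. So s'(3) = -75/22.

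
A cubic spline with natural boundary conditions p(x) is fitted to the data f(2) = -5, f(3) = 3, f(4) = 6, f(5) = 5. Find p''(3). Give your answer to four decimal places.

With m_i denoting the second derivative at x_i, h_i = 1, 1, 1, and Δ_i = (y_(i+1) − y_i)/h_i = 8, 3, -1:
  1·m_0 + 4·m_1 + 1·m_2 = 6(Δ_1 - Δ_0) = -30
  1·m_1 + 4·m_2 + 1·m_3 = 6(Δ_2 - Δ_1) = -24
Natural end conditions: m_0 = m_3 = 0.
Solving: m_0 = 0, m_1 = -32/5, m_2 = -22/5, m_3 = 0.

-6.4000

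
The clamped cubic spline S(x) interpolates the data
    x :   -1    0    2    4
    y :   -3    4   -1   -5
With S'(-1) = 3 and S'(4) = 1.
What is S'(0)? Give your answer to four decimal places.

Let M_i = S''(x_i). Step sizes h_i = 1, 2, 2; slopes of the chords Δ_i = (y_(i+1) - y_i)/h_i = 7, -5/2, -2.
  1·M_0 + 6·M_1 + 2·M_2 = 6(Δ_1 - Δ_0) = -57
  2·M_1 + 8·M_2 + 2·M_3 = 6(Δ_2 - Δ_1) = 3
Clamped end conditions give two more equations: 2h_0·M_0 + h_0·M_1 = 6(Δ_0 - S'(-1)) = 24 and h_2·M_2 + 2h_2·M_3 = 6(S'(4) - Δ_2) = 18.
Solving the tridiagonal system: M_0 = 433/23, M_1 = -314/23, M_2 = 70/23, M_3 = 137/46.
On [0, 2], S'(x) = b_1 + 2c_1·x + 3d_1·x² with b_1 = Δ_1 - h_1(2M_1 + M_2)/6 = 257/46, c_1 = M_1/2 = -157/23, d_1 = (M_2 - M_1)/(6h_1) = 32/23. So S'(0) = 257/46.

5.5870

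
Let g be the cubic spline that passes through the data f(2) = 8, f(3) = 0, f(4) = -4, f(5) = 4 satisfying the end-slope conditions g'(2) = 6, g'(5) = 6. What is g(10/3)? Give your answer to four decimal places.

-3.0815

With M_i denoting the second derivative at x_i, h_i = 1, 1, 1, and Δ_i = (y_(i+1) − y_i)/h_i = -8, -4, 8:
  1·M_0 + 4·M_1 + 1·M_2 = 6(Δ_1 - Δ_0) = 24
  1·M_1 + 4·M_2 + 1·M_3 = 6(Δ_2 - Δ_1) = 72
Clamped end conditions give two more equations: 2h_0·M_0 + h_0·M_1 = 6(Δ_0 - g'(2)) = -84 and h_2·M_2 + 2h_2·M_3 = 6(g'(5) - Δ_2) = -12.
Solving: M_0 = -244/5, M_1 = 68/5, M_2 = 92/5, M_3 = -76/5.
On [3, 4], g(t) = 0 - 58/5·(t - 3) + 34/5·(t - 3)² + 4/5·(t - 3)³.
With (t - 3) = 1/3: g(10/3) = -416/135.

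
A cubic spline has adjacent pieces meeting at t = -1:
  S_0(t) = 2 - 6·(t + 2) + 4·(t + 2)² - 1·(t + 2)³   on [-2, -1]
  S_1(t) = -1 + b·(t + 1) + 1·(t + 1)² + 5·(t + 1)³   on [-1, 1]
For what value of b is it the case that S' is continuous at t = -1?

S_0'(t) = -6 + 8·(t + 2) - 3·(t + 2)², so S_0'(-1) = -1. On the right, S_1'(-1) = b, so b = -1.

-1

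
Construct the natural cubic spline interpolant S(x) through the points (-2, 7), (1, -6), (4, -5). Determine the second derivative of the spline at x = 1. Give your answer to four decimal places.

2.3333

Write σ_i for S''(x_i). With h_i = 3, 3 and divided differences Δ_i = -13/3, 1/3, the continuity of S' gives the tridiagonal system
  3·σ_0 + 12·σ_1 + 3·σ_2 = 6(Δ_1 - Δ_0) = 28
Natural end conditions: σ_0 = σ_2 = 0.
Solving: σ_0 = 0, σ_1 = 7/3, σ_2 = 0.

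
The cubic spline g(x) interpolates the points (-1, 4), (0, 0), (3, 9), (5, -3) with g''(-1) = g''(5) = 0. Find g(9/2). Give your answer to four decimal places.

1.2280

Write σ_i for g''(x_i). With h_i = 1, 3, 2 and divided differences Δ_i = -4, 3, -6, the continuity of g' gives the tridiagonal system
  1·σ_0 + 8·σ_1 + 3·σ_2 = 6(Δ_1 - Δ_0) = 42
  3·σ_1 + 10·σ_2 + 2·σ_3 = 6(Δ_2 - Δ_1) = -54
Natural end conditions: σ_0 = σ_3 = 0.
Solving: σ_0 = 0, σ_1 = 582/71, σ_2 = -558/71, σ_3 = 0.
On [3, 5], g(x) = 9 - 54/71·(x - 3) - 279/71·(x - 3)² + 93/142·(x - 3)³.
With (x - 3) = 3/2: g(9/2) = 1395/1136.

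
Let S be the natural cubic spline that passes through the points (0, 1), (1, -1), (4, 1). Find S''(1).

2

Write σ_i for S''(x_i). With h_i = 1, 3 and divided differences Δ_i = -2, 2/3, the continuity of S' gives the tridiagonal system
  1·σ_0 + 8·σ_1 + 3·σ_2 = 6(Δ_1 - Δ_0) = 16
Natural end conditions: σ_0 = σ_2 = 0.
Hence σ_0 = 0, σ_1 = 2, σ_2 = 0.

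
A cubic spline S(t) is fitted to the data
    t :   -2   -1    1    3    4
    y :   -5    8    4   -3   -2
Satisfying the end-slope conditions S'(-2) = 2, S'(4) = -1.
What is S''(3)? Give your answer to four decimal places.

Write m_i for S''(x_i). With h_i = 1, 2, 2, 1 and divided differences Δ_i = 13, -2, -7/2, 1, the continuity of S' gives the tridiagonal system
  1·m_0 + 6·m_1 + 2·m_2 = 6(Δ_1 - Δ_0) = -90
  2·m_1 + 8·m_2 + 2·m_3 = 6(Δ_2 - Δ_1) = -9
  2·m_2 + 6·m_3 + 1·m_4 = 6(Δ_3 - Δ_2) = 27
Clamped end conditions give two more equations: 2h_0·m_0 + h_0·m_1 = 6(Δ_0 - S'(-2)) = 66 and h_3·m_3 + 2h_3·m_4 = 6(S'(4) - Δ_3) = -12.
Solving the tridiagonal system: m_0 = 1973/44, m_1 = -521/22, m_2 = 29/8, m_3 = 103/22, m_4 = -367/44.

4.6818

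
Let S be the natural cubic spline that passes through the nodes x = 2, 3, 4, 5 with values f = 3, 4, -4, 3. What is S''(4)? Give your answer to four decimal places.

27.6000

Put M_i = S'' at the i-th knot. Here h = (1, 1, 1) and Δ = (1, -8, 7), so the interior equations h_(i-1)·M_(i-1) + 2(h_(i-1)+h_i)·M_i + h_i·M_(i+1) = 6(Δ_i − Δ_(i-1)) read
  1·M_0 + 4·M_1 + 1·M_2 = 6(Δ_1 - Δ_0) = -54
  1·M_1 + 4·M_2 + 1·M_3 = 6(Δ_2 - Δ_1) = 90
Natural end conditions: M_0 = M_3 = 0.
Solving: M_0 = 0, M_1 = -102/5, M_2 = 138/5, M_3 = 0.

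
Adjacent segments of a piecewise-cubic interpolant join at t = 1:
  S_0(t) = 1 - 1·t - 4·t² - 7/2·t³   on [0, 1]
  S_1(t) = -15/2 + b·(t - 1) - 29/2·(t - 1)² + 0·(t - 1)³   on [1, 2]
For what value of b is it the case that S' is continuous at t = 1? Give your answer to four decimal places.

-19.5000

S_0'(t) = -1 - 8·t - 21/2·t², so S_0'(1) = -39/2. On the right, S_1'(1) = b, so b = -39/2.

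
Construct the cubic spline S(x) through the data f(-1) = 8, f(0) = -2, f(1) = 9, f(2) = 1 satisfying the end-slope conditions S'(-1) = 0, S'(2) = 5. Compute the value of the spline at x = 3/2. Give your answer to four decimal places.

Write σ_i for S''(x_i). With h_i = 1, 1, 1 and divided differences Δ_i = -10, 11, -8, the continuity of S' gives the tridiagonal system
  1·σ_0 + 4·σ_1 + 1·σ_2 = 6(Δ_1 - Δ_0) = 126
  1·σ_1 + 4·σ_2 + 1·σ_3 = 6(Δ_2 - Δ_1) = -114
Clamped end conditions give two more equations: 2h_0·σ_0 + h_0·σ_1 = 6(Δ_0 - S'(-1)) = -60 and h_2·σ_2 + 2h_2·σ_3 = 6(S'(2) - Δ_2) = 78.
Hence σ_0 = -916/15, σ_1 = 932/15, σ_2 = -922/15, σ_3 = 1046/15.
On [1, 2], S(x) = 9 + 13/15·(x - 1) - 461/15·(x - 1)² + 328/15·(x - 1)³.
With (x - 1) = 1/2: S(3/2) = 269/60.

4.4833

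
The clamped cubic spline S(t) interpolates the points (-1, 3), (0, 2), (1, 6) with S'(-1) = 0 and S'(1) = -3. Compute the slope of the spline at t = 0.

Write M_i for S''(x_i). With h_i = 1, 1 and divided differences Δ_i = -1, 4, the continuity of S' gives the tridiagonal system
  1·M_0 + 4·M_1 + 1·M_2 = 6(Δ_1 - Δ_0) = 30
Clamped end conditions give two more equations: 2h_0·M_0 + h_0·M_1 = 6(Δ_0 - S'(-1)) = -6 and h_1·M_1 + 2h_1·M_2 = 6(S'(1) - Δ_1) = -42.
Solving: M_0 = -12, M_1 = 18, M_2 = -30.
On [0, 1], S'(t) = b_1 + 2c_1·t + 3d_1·t² with b_1 = Δ_1 - h_1(2M_1 + M_2)/6 = 3, c_1 = M_1/2 = 9, d_1 = (M_2 - M_1)/(6h_1) = -8. So S'(0) = 3.

3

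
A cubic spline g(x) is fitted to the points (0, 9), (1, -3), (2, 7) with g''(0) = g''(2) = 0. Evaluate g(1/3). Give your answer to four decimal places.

3.3704

With M_i denoting the second derivative at x_i, h_i = 1, 1, and Δ_i = (y_(i+1) − y_i)/h_i = -12, 10:
  1·M_0 + 4·M_1 + 1·M_2 = 6(Δ_1 - Δ_0) = 132
Natural end conditions: M_0 = M_2 = 0.
Forward elimination and back-substitution give M_0 = 0, M_1 = 33, M_2 = 0.
On [0, 1], g(x) = 9 - 35/2·x + 0·x² + 11/2·x³.
With x = 1/3: g(1/3) = 91/27.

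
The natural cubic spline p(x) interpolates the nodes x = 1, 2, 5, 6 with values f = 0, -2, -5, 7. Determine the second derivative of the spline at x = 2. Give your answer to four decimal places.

Put σ_i = p'' at the i-th knot. Here h = (1, 3, 1) and Δ = (-2, -1, 12), so the interior equations h_(i-1)·σ_(i-1) + 2(h_(i-1)+h_i)·σ_i + h_i·σ_(i+1) = 6(Δ_i − Δ_(i-1)) read
  1·σ_0 + 8·σ_1 + 3·σ_2 = 6(Δ_1 - Δ_0) = 6
  3·σ_1 + 8·σ_2 + 1·σ_3 = 6(Δ_2 - Δ_1) = 78
Natural end conditions: σ_0 = σ_3 = 0.
Forward elimination and back-substitution give σ_0 = 0, σ_1 = -186/55, σ_2 = 606/55, σ_3 = 0.

-3.3818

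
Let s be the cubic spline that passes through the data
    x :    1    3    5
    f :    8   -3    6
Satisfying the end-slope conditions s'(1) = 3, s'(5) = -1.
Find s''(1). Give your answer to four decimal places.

With σ_i denoting the second derivative at x_i, h_i = 2, 2, and Δ_i = (y_(i+1) − y_i)/h_i = -11/2, 9/2:
  2·σ_0 + 8·σ_1 + 2·σ_2 = 6(Δ_1 - Δ_0) = 60
Clamped end conditions give two more equations: 2h_0·σ_0 + h_0·σ_1 = 6(Δ_0 - s'(1)) = -51 and h_1·σ_1 + 2h_1·σ_2 = 6(s'(5) - Δ_1) = -33.
Solving the tridiagonal system: σ_0 = -85/4, σ_1 = 17, σ_2 = -67/4.

-21.2500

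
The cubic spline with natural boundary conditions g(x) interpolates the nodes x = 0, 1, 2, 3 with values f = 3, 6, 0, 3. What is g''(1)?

-18

Write M_i for g''(x_i). With h_i = 1, 1, 1 and divided differences Δ_i = 3, -6, 3, the continuity of g' gives the tridiagonal system
  1·M_0 + 4·M_1 + 1·M_2 = 6(Δ_1 - Δ_0) = -54
  1·M_1 + 4·M_2 + 1·M_3 = 6(Δ_2 - Δ_1) = 54
Natural end conditions: M_0 = M_3 = 0.
Forward elimination and back-substitution give M_0 = 0, M_1 = -18, M_2 = 18, M_3 = 0.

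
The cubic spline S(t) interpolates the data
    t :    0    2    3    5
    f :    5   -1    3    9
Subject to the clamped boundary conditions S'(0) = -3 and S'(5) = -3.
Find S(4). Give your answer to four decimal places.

8.1563

Let M_i = S''(x_i). Step sizes h_i = 2, 1, 2; slopes of the chords Δ_i = (y_(i+1) - y_i)/h_i = -3, 4, 3.
  2·M_0 + 6·M_1 + 1·M_2 = 6(Δ_1 - Δ_0) = 42
  1·M_1 + 6·M_2 + 2·M_3 = 6(Δ_2 - Δ_1) = -6
Clamped end conditions give two more equations: 2h_0·M_0 + h_0·M_1 = 6(Δ_0 - S'(0)) = 0 and h_2·M_2 + 2h_2·M_3 = 6(S'(5) - Δ_2) = -36.
Solving the tridiagonal system: M_0 = -33/8, M_1 = 33/4, M_2 = 3/4, M_3 = -75/8.
On [3, 5], S(t) = 3 + 45/8·(t - 3) + 3/8·(t - 3)² - 27/32·(t - 3)³.
With (t - 3) = 1: S(4) = 261/32.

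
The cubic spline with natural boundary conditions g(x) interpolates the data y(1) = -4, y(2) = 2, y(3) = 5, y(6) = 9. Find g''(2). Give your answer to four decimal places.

Let M_i = g''(x_i). Step sizes h_i = 1, 1, 3; slopes of the chords Δ_i = (y_(i+1) - y_i)/h_i = 6, 3, 4/3.
  1·M_0 + 4·M_1 + 1·M_2 = 6(Δ_1 - Δ_0) = -18
  1·M_1 + 8·M_2 + 3·M_3 = 6(Δ_2 - Δ_1) = -10
Natural end conditions: M_0 = M_3 = 0.
Solving: M_0 = 0, M_1 = -134/31, M_2 = -22/31, M_3 = 0.

-4.3226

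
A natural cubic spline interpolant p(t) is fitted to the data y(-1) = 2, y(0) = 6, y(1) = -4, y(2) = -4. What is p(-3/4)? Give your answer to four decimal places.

4.0313

With M_i denoting the second derivative at x_i, h_i = 1, 1, 1, and Δ_i = (y_(i+1) − y_i)/h_i = 4, -10, 0:
  1·M_0 + 4·M_1 + 1·M_2 = 6(Δ_1 - Δ_0) = -84
  1·M_1 + 4·M_2 + 1·M_3 = 6(Δ_2 - Δ_1) = 60
Natural end conditions: M_0 = M_3 = 0.
Solving: M_0 = 0, M_1 = -132/5, M_2 = 108/5, M_3 = 0.
On [-1, 0], p(t) = 2 + 42/5·(t + 1) + 0·(t + 1)² - 22/5·(t + 1)³.
With (t + 1) = 1/4: p(-3/4) = 129/32.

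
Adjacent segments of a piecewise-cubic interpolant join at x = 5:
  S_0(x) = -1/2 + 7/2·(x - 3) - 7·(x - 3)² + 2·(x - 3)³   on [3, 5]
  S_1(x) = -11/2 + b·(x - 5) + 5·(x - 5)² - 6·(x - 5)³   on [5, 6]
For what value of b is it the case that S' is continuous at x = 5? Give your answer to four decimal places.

-0.5000

S_0'(x) = 7/2 - 14·(x - 3) + 6·(x - 3)², so S_0'(5) = -1/2. On the right, S_1'(5) = b, so b = -1/2.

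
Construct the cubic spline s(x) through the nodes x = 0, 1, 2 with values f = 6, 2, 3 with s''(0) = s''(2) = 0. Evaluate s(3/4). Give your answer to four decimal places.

With M_i denoting the second derivative at x_i, h_i = 1, 1, and Δ_i = (y_(i+1) − y_i)/h_i = -4, 1:
  1·M_0 + 4·M_1 + 1·M_2 = 6(Δ_1 - Δ_0) = 30
Natural end conditions: M_0 = M_2 = 0.
Hence M_0 = 0, M_1 = 15/2, M_2 = 0.
On [0, 1], s(x) = 6 - 21/4·x + 0·x² + 5/4·x³.
With x = 3/4: s(3/4) = 663/256.

2.5898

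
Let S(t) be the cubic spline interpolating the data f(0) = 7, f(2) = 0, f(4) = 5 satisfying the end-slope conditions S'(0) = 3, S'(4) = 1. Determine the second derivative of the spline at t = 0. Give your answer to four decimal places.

-14.7500

Write M_i for S''(x_i). With h_i = 2, 2 and divided differences Δ_i = -7/2, 5/2, the continuity of S' gives the tridiagonal system
  2·M_0 + 8·M_1 + 2·M_2 = 6(Δ_1 - Δ_0) = 36
Clamped end conditions give two more equations: 2h_0·M_0 + h_0·M_1 = 6(Δ_0 - S'(0)) = -39 and h_1·M_1 + 2h_1·M_2 = 6(S'(4) - Δ_1) = -9.
Solving: M_0 = -59/4, M_1 = 10, M_2 = -29/4.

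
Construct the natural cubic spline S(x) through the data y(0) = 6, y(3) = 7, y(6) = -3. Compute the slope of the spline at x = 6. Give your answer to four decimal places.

Put σ_i = S'' at the i-th knot. Here h = (3, 3) and Δ = (1/3, -10/3), so the interior equations h_(i-1)·σ_(i-1) + 2(h_(i-1)+h_i)·σ_i + h_i·σ_(i+1) = 6(Δ_i − Δ_(i-1)) read
  3·σ_0 + 12·σ_1 + 3·σ_2 = 6(Δ_1 - Δ_0) = -22
Natural end conditions: σ_0 = σ_2 = 0.
Forward elimination and back-substitution give σ_0 = 0, σ_1 = -11/6, σ_2 = 0.
On [3, 6], S'(x) = b_1 + 2c_1·(x - 3) + 3d_1·(x - 3)² with b_1 = Δ_1 - h_1(2σ_1 + σ_2)/6 = -3/2, c_1 = σ_1/2 = -11/12, d_1 = (σ_2 - σ_1)/(6h_1) = 11/108. So S'(6) = -17/4.

-4.2500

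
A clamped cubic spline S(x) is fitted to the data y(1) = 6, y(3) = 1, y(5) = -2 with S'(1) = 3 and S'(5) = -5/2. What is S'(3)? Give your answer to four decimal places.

Write M_i for S''(x_i). With h_i = 2, 2 and divided differences Δ_i = -5/2, -3/2, the continuity of S' gives the tridiagonal system
  2·M_0 + 8·M_1 + 2·M_2 = 6(Δ_1 - Δ_0) = 6
Clamped end conditions give two more equations: 2h_0·M_0 + h_0·M_1 = 6(Δ_0 - S'(1)) = -33 and h_1·M_1 + 2h_1·M_2 = 6(S'(5) - Δ_1) = -6.
Solving the tridiagonal system: M_0 = -83/8, M_1 = 17/4, M_2 = -29/8.
On [3, 5], S'(x) = b_1 + 2c_1·(x - 3) + 3d_1·(x - 3)² with b_1 = Δ_1 - h_1(2M_1 + M_2)/6 = -25/8, c_1 = M_1/2 = 17/8, d_1 = (M_2 - M_1)/(6h_1) = -21/32. So S'(3) = -25/8.

-3.1250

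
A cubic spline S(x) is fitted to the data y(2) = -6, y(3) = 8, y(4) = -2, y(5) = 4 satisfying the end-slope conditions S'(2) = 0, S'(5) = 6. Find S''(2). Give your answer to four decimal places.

75.2000

Write M_i for S''(x_i). With h_i = 1, 1, 1 and divided differences Δ_i = 14, -10, 6, the continuity of S' gives the tridiagonal system
  1·M_0 + 4·M_1 + 1·M_2 = 6(Δ_1 - Δ_0) = -144
  1·M_1 + 4·M_2 + 1·M_3 = 6(Δ_2 - Δ_1) = 96
Clamped end conditions give two more equations: 2h_0·M_0 + h_0·M_1 = 6(Δ_0 - S'(2)) = 84 and h_2·M_2 + 2h_2·M_3 = 6(S'(5) - Δ_2) = 0.
Forward elimination and back-substitution give M_0 = 376/5, M_1 = -332/5, M_2 = 232/5, M_3 = -116/5.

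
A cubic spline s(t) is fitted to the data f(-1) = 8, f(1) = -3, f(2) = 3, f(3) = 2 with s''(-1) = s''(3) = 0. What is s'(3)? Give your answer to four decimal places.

With M_i denoting the second derivative at x_i, h_i = 2, 1, 1, and Δ_i = (y_(i+1) − y_i)/h_i = -11/2, 6, -1:
  2·M_0 + 6·M_1 + 1·M_2 = 6(Δ_1 - Δ_0) = 69
  1·M_1 + 4·M_2 + 1·M_3 = 6(Δ_2 - Δ_1) = -42
Natural end conditions: M_0 = M_3 = 0.
Forward elimination and back-substitution give M_0 = 0, M_1 = 318/23, M_2 = -321/23, M_3 = 0.
On [2, 3], s'(t) = b_2 + 2c_2·(t - 2) + 3d_2·(t - 2)² with b_2 = Δ_2 - h_2(2M_2 + M_3)/6 = 84/23, c_2 = M_2/2 = -321/46, d_2 = (M_3 - M_2)/(6h_2) = 107/46. So s'(3) = -153/46.

-3.3261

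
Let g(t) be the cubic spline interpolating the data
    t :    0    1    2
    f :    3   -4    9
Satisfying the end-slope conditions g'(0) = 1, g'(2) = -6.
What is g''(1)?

With M_i denoting the second derivative at x_i, h_i = 1, 1, and Δ_i = (y_(i+1) − y_i)/h_i = -7, 13:
  1·M_0 + 4·M_1 + 1·M_2 = 6(Δ_1 - Δ_0) = 120
Clamped end conditions give two more equations: 2h_0·M_0 + h_0·M_1 = 6(Δ_0 - g'(0)) = -48 and h_1·M_1 + 2h_1·M_2 = 6(g'(2) - Δ_1) = -114.
Solving: M_0 = -115/2, M_1 = 67, M_2 = -181/2.

67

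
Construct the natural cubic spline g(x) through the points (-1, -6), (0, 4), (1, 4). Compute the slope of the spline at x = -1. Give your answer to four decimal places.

12.5000

Write M_i for g''(x_i). With h_i = 1, 1 and divided differences Δ_i = 10, 0, the continuity of g' gives the tridiagonal system
  1·M_0 + 4·M_1 + 1·M_2 = 6(Δ_1 - Δ_0) = -60
Natural end conditions: M_0 = M_2 = 0.
Solving the tridiagonal system: M_0 = 0, M_1 = -15, M_2 = 0.
On [-1, 0], g'(x) = b_0 + 2c_0·(x + 1) + 3d_0·(x + 1)² with b_0 = Δ_0 - h_0(2M_0 + M_1)/6 = 25/2, c_0 = M_0/2 = 0, d_0 = (M_1 - M_0)/(6h_0) = -5/2. So g'(-1) = 25/2.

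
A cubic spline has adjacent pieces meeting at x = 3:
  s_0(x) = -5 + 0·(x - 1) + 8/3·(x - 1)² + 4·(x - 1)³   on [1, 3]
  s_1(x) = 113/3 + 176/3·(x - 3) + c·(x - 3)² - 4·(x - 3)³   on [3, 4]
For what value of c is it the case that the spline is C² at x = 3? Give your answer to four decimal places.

26.6667

s_0''(x) = 16/3 + 24·(x - 1), so s_0''(3) = 160/3. On the right, s_1''(3) = 2c, so c = 80/3.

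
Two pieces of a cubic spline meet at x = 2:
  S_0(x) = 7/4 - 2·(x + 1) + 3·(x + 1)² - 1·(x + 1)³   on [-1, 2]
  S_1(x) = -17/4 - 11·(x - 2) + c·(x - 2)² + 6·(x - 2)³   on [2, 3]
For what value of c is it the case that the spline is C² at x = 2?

S_0''(x) = 6 - 6·(x + 1), so S_0''(2) = -12. On the right, S_1''(2) = 2c, so c = -6.

-6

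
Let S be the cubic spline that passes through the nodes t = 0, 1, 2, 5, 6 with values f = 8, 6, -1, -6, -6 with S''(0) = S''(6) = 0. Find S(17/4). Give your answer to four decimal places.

-6.2664

Put M_i = S'' at the i-th knot. Here h = (1, 1, 3, 1) and Δ = (-2, -7, -5/3, 0), so the interior equations h_(i-1)·M_(i-1) + 2(h_(i-1)+h_i)·M_i + h_i·M_(i+1) = 6(Δ_i − Δ_(i-1)) read
  1·M_0 + 4·M_1 + 1·M_2 = 6(Δ_1 - Δ_0) = -30
  1·M_1 + 8·M_2 + 3·M_3 = 6(Δ_2 - Δ_1) = 32
  3·M_2 + 8·M_3 + 1·M_4 = 6(Δ_3 - Δ_2) = 10
Natural end conditions: M_0 = M_4 = 0.
Forward elimination and back-substitution give M_0 = 0, M_1 = -469/53, M_2 = 286/53, M_3 = -41/53, M_4 = 0.
On [2, 5], S(t) = -1 - 2123/318·(t - 2) + 143/53·(t - 2)² - 109/318·(t - 2)³.
With (t - 2) = 9/4: S(17/4) = -42511/6784.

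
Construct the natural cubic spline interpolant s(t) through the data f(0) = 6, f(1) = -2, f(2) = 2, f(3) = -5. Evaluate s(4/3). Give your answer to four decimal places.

Write M_i for s''(x_i). With h_i = 1, 1, 1 and divided differences Δ_i = -8, 4, -7, the continuity of s' gives the tridiagonal system
  1·M_0 + 4·M_1 + 1·M_2 = 6(Δ_1 - Δ_0) = 72
  1·M_1 + 4·M_2 + 1·M_3 = 6(Δ_2 - Δ_1) = -66
Natural end conditions: M_0 = M_3 = 0.
Solving the tridiagonal system: M_0 = 0, M_1 = 118/5, M_2 = -112/5, M_3 = 0.
On [1, 2], s(t) = -2 - 2/15·(t - 1) + 59/5·(t - 1)² - 23/3·(t - 1)³.
With (t - 1) = 1/3: s(4/3) = -412/405.

-1.0173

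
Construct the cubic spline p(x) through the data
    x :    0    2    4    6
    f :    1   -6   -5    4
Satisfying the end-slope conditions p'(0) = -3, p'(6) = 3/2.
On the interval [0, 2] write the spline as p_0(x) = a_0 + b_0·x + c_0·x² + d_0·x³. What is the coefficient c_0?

-1

Let σ_i = p''(x_i). Step sizes h_i = 2, 2, 2; slopes of the chords Δ_i = (y_(i+1) - y_i)/h_i = -7/2, 1/2, 9/2.
  2·σ_0 + 8·σ_1 + 2·σ_2 = 6(Δ_1 - Δ_0) = 24
  2·σ_1 + 8·σ_2 + 2·σ_3 = 6(Δ_2 - Δ_1) = 24
Clamped end conditions give two more equations: 2h_0·σ_0 + h_0·σ_1 = 6(Δ_0 - p'(0)) = -3 and h_2·σ_2 + 2h_2·σ_3 = 6(p'(6) - Δ_2) = -18.
Forward elimination and back-substitution give σ_0 = -2, σ_1 = 5/2, σ_2 = 4, σ_3 = -13/2.
On [0, 2], with p_0(x) = a_0 + b_0·x + c_0·x² + d_0·x³: c_0 = σ_0/2 = -1, d_0 = (σ_1 - σ_0)/(6h_0) = 3/8, b_0 = Δ_0 - h_0(2σ_0 + σ_1)/6 = -3.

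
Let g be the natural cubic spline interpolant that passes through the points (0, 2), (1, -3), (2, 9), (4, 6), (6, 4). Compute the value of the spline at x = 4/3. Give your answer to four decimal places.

0.1195

With m_i denoting the second derivative at x_i, h_i = 1, 1, 2, 2, and Δ_i = (y_(i+1) − y_i)/h_i = -5, 12, -3/2, -1:
  1·m_0 + 4·m_1 + 1·m_2 = 6(Δ_1 - Δ_0) = 102
  1·m_1 + 6·m_2 + 2·m_3 = 6(Δ_2 - Δ_1) = -81
  2·m_2 + 8·m_3 + 2·m_4 = 6(Δ_3 - Δ_2) = 3
Natural end conditions: m_0 = m_4 = 0.
Hence m_0 = 0, m_1 = 857/28, m_2 = -143/7, m_3 = 307/56, m_4 = 0.
On [1, 2], g(x) = -3 + 437/84·(x - 1) + 857/56·(x - 1)² - 1429/168·(x - 1)³.
With (x - 1) = 1/3: g(4/3) = 271/2268.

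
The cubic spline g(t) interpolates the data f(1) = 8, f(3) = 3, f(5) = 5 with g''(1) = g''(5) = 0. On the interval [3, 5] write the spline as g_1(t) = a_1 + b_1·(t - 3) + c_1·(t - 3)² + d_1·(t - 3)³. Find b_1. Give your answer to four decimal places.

-0.7500

Put M_i = g'' at the i-th knot. Here h = (2, 2) and Δ = (-5/2, 1), so the interior equations h_(i-1)·M_(i-1) + 2(h_(i-1)+h_i)·M_i + h_i·M_(i+1) = 6(Δ_i − Δ_(i-1)) read
  2·M_0 + 8·M_1 + 2·M_2 = 6(Δ_1 - Δ_0) = 21
Natural end conditions: M_0 = M_2 = 0.
Forward elimination and back-substitution give M_0 = 0, M_1 = 21/8, M_2 = 0.
On [3, 5], with g_1(t) = a_1 + b_1·(t - 3) + c_1·(t - 3)² + d_1·(t - 3)³: c_1 = M_1/2 = 21/16, d_1 = (M_2 - M_1)/(6h_1) = -7/32, b_1 = Δ_1 - h_1(2M_1 + M_2)/6 = -3/4.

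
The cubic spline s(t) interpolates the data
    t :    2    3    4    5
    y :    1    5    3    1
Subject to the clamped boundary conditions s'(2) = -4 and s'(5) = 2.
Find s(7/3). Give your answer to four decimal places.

1.1778

Let m_i = s''(x_i). Step sizes h_i = 1, 1, 1; slopes of the chords Δ_i = (y_(i+1) - y_i)/h_i = 4, -2, -2.
  1·m_0 + 4·m_1 + 1·m_2 = 6(Δ_1 - Δ_0) = -36
  1·m_1 + 4·m_2 + 1·m_3 = 6(Δ_2 - Δ_1) = 0
Clamped end conditions give two more equations: 2h_0·m_0 + h_0·m_1 = 6(Δ_0 - s'(2)) = 48 and h_2·m_2 + 2h_2·m_3 = 6(s'(5) - Δ_2) = 24.
Solving the tridiagonal system: m_0 = 164/5, m_1 = -88/5, m_2 = 8/5, m_3 = 56/5.
On [2, 3], s(t) = 1 - 4·(t - 2) + 82/5·(t - 2)² - 42/5·(t - 2)³.
With (t - 2) = 1/3: s(7/3) = 53/45.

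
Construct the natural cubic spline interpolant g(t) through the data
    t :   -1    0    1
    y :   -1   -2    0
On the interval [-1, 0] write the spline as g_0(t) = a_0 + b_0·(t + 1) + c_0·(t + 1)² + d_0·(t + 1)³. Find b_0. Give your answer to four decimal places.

Write M_i for g''(x_i). With h_i = 1, 1 and divided differences Δ_i = -1, 2, the continuity of g' gives the tridiagonal system
  1·M_0 + 4·M_1 + 1·M_2 = 6(Δ_1 - Δ_0) = 18
Natural end conditions: M_0 = M_2 = 0.
Forward elimination and back-substitution give M_0 = 0, M_1 = 9/2, M_2 = 0.
On [-1, 0], with g_0(t) = a_0 + b_0·(t + 1) + c_0·(t + 1)² + d_0·(t + 1)³: c_0 = M_0/2 = 0, d_0 = (M_1 - M_0)/(6h_0) = 3/4, b_0 = Δ_0 - h_0(2M_0 + M_1)/6 = -7/4.

-1.7500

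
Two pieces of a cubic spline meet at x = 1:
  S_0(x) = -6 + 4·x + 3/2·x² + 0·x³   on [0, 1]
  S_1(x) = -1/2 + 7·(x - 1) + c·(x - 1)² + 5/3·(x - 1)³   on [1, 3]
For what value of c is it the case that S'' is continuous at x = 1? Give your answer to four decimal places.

S_0''(x) = 3 + 0·x, so S_0''(1) = 3. On the right, S_1''(1) = 2c, so c = 3/2.

1.5000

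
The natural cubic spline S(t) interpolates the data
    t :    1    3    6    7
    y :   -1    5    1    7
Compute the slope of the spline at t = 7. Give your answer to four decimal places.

Let M_i = S''(x_i). Step sizes h_i = 2, 3, 1; slopes of the chords Δ_i = (y_(i+1) - y_i)/h_i = 3, -4/3, 6.
  2·M_0 + 10·M_1 + 3·M_2 = 6(Δ_1 - Δ_0) = -26
  3·M_1 + 8·M_2 + 1·M_3 = 6(Δ_2 - Δ_1) = 44
Natural end conditions: M_0 = M_3 = 0.
Forward elimination and back-substitution give M_0 = 0, M_1 = -340/71, M_2 = 518/71, M_3 = 0.
On [6, 7], S'(t) = b_2 + 2c_2·(t - 6) + 3d_2·(t - 6)² with b_2 = Δ_2 - h_2(2M_2 + M_3)/6 = 760/213, c_2 = M_2/2 = 259/71, d_2 = (M_3 - M_2)/(6h_2) = -259/213. So S'(7) = 1537/213.

7.2160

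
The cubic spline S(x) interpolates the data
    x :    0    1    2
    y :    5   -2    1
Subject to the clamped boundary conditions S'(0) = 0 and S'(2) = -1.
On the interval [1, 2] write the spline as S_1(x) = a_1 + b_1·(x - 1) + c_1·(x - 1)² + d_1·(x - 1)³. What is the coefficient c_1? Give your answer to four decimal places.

With M_i denoting the second derivative at x_i, h_i = 1, 1, and Δ_i = (y_(i+1) − y_i)/h_i = -7, 3:
  1·M_0 + 4·M_1 + 1·M_2 = 6(Δ_1 - Δ_0) = 60
Clamped end conditions give two more equations: 2h_0·M_0 + h_0·M_1 = 6(Δ_0 - S'(0)) = -42 and h_1·M_1 + 2h_1·M_2 = 6(S'(2) - Δ_1) = -24.
Solving: M_0 = -73/2, M_1 = 31, M_2 = -55/2.
On [1, 2], with S_1(x) = a_1 + b_1·(x - 1) + c_1·(x - 1)² + d_1·(x - 1)³: c_1 = M_1/2 = 31/2, d_1 = (M_2 - M_1)/(6h_1) = -39/4, b_1 = Δ_1 - h_1(2M_1 + M_2)/6 = -11/4.

15.5000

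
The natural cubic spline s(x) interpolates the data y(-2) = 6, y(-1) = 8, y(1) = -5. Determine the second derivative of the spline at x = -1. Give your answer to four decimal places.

Let M_i = s''(x_i). Step sizes h_i = 1, 2; slopes of the chords Δ_i = (y_(i+1) - y_i)/h_i = 2, -13/2.
  1·M_0 + 6·M_1 + 2·M_2 = 6(Δ_1 - Δ_0) = -51
Natural end conditions: M_0 = M_2 = 0.
Forward elimination and back-substitution give M_0 = 0, M_1 = -17/2, M_2 = 0.

-8.5000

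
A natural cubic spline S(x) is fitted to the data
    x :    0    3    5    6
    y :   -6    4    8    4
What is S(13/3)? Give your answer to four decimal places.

8.0988

Write m_i for S''(x_i). With h_i = 3, 2, 1 and divided differences Δ_i = 10/3, 2, -4, the continuity of S' gives the tridiagonal system
  3·m_0 + 10·m_1 + 2·m_2 = 6(Δ_1 - Δ_0) = -8
  2·m_1 + 6·m_2 + 1·m_3 = 6(Δ_2 - Δ_1) = -36
Natural end conditions: m_0 = m_3 = 0.
Solving the tridiagonal system: m_0 = 0, m_1 = 3/7, m_2 = -43/7, m_3 = 0.
On [3, 5], S(x) = 4 + 79/21·(x - 3) + 3/14·(x - 3)² - 23/42·(x - 3)³.
With (x - 3) = 4/3: S(13/3) = 656/81.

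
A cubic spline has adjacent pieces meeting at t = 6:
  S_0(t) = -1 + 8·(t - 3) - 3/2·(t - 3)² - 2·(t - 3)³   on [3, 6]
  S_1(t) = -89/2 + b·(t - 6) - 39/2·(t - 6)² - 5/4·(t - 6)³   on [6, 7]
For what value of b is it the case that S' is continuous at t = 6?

-55

S_0'(t) = 8 - 3·(t - 3) - 6·(t - 3)², so S_0'(6) = -55. On the right, S_1'(6) = b, so b = -55.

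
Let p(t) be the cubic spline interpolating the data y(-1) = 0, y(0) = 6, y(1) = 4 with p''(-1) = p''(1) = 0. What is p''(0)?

-12

Let M_i = p''(x_i). Step sizes h_i = 1, 1; slopes of the chords Δ_i = (y_(i+1) - y_i)/h_i = 6, -2.
  1·M_0 + 4·M_1 + 1·M_2 = 6(Δ_1 - Δ_0) = -48
Natural end conditions: M_0 = M_2 = 0.
Solving: M_0 = 0, M_1 = -12, M_2 = 0.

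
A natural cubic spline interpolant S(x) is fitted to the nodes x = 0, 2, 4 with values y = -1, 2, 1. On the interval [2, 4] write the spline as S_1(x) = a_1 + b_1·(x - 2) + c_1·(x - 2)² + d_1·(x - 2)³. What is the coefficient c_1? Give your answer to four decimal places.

-0.7500

Write M_i for S''(x_i). With h_i = 2, 2 and divided differences Δ_i = 3/2, -1/2, the continuity of S' gives the tridiagonal system
  2·M_0 + 8·M_1 + 2·M_2 = 6(Δ_1 - Δ_0) = -12
Natural end conditions: M_0 = M_2 = 0.
Solving the tridiagonal system: M_0 = 0, M_1 = -3/2, M_2 = 0.
On [2, 4], with S_1(x) = a_1 + b_1·(x - 2) + c_1·(x - 2)² + d_1·(x - 2)³: c_1 = M_1/2 = -3/4, d_1 = (M_2 - M_1)/(6h_1) = 1/8, b_1 = Δ_1 - h_1(2M_1 + M_2)/6 = 1/2.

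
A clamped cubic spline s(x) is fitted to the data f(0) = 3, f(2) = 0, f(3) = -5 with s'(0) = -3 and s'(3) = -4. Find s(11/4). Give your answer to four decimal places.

-3.8398

Write m_i for s''(x_i). With h_i = 2, 1 and divided differences Δ_i = -3/2, -5, the continuity of s' gives the tridiagonal system
  2·m_0 + 6·m_1 + 1·m_2 = 6(Δ_1 - Δ_0) = -21
Clamped end conditions give two more equations: 2h_0·m_0 + h_0·m_1 = 6(Δ_0 - s'(0)) = 9 and h_1·m_1 + 2h_1·m_2 = 6(s'(3) - Δ_1) = 6.
Hence m_0 = 65/12, m_1 = -19/3, m_2 = 37/6.
On [2, 3], s(x) = 0 - 47/12·(x - 2) - 19/6·(x - 2)² + 25/12·(x - 2)³.
With (x - 2) = 3/4: s(11/4) = -983/256.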